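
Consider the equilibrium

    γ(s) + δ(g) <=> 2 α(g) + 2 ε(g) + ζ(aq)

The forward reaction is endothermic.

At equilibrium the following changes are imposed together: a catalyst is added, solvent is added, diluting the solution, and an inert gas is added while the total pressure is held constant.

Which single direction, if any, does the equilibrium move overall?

right

A catalyst speeds both forward and reverse rates equally; it changes neither Q nor K — no shift from this change.
Dilution lowers every aqueous concentration by the same factor. Δn_aq = 1 − 0 = +1, so the system shifts toward the side with more dissolved moles — to the right.
Adding inert gas at constant total pressure expands the volume and lowers every reacting partial pressure. With Δn_gas = 4 − 1 = +3, Q moves away from K toward the side with fewer gas moles, so the system shifts toward the side with more gas moles — to the right.
Only the nonzero effect(s) matter; the net shift is to the right.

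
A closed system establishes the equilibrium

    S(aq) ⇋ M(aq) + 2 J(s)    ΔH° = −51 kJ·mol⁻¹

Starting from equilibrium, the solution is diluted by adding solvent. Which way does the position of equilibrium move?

Dilution scales every aqueous concentration by the same factor. Δn_aq = 1 − 1 = 0, so Q is unchanged — no shift.

no shift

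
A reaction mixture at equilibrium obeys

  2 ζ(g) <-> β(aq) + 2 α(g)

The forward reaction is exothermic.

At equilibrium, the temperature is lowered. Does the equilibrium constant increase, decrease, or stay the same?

K depends on temperature via the van 't Hoff relation. The forward reaction is exothermic, so lowering T increases K.

increases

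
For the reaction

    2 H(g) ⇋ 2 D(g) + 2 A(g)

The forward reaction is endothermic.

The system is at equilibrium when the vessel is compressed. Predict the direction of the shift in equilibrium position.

left

Gas moles: reactants 2, products 4 (Δn_gas = +2). Compression shifts the system toward the side with fewer moles of gas — to the left.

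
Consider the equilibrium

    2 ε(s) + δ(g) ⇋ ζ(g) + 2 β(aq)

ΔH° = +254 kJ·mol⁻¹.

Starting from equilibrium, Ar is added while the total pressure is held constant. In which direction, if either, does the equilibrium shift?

no shift

Adding inert gas at constant total pressure expands the volume, scaling every reacting partial pressure by the same factor. Δn_gas = 1 − 1 = 0, so Q is unchanged — no shift.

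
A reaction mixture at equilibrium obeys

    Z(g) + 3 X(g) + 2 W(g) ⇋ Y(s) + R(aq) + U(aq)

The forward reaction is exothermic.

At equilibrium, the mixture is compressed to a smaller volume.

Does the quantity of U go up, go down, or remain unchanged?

Gas moles: reactants 6, products 0 (Δn_gas = -6). Compression shifts the system toward the side with fewer moles of gas — to the right.
The net shift is to the right. U is a product, so its amount increases.

increases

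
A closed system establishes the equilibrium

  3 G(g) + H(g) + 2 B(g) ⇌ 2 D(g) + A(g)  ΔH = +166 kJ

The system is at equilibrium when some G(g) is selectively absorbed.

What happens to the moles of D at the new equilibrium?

Removing G (g), a reactant, drives the reaction to the left.
The net shift is to the left. D is a product, so its amount decreases.

decreases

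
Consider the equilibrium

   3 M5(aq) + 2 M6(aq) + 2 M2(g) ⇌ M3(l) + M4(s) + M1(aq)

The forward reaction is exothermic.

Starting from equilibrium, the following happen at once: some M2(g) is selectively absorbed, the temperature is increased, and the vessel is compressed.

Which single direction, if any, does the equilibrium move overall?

cannot be determined

Removing M2 (g), a reactant, drives the reaction to the left.
The forward reaction is exothermic. Raising T favours the endothermic direction — shift to the left.
Gas moles: reactants 2, products 0 (Δn_gas = -2). Compression shifts the system toward the side with fewer moles of gas — to the right.
The individual effects push in opposite directions; without quantitative information the net direction cannot be determined.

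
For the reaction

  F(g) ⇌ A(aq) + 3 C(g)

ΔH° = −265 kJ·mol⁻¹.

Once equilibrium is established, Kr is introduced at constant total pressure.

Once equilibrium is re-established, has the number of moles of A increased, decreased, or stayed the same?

increases

Adding inert gas at constant total pressure expands the volume and lowers every reacting partial pressure. With Δn_gas = 3 − 1 = +2, Q moves away from K toward the side with fewer gas moles, so the system shifts toward the side with more gas moles — to the right.
The net shift is to the right. A is a product, so its amount increases.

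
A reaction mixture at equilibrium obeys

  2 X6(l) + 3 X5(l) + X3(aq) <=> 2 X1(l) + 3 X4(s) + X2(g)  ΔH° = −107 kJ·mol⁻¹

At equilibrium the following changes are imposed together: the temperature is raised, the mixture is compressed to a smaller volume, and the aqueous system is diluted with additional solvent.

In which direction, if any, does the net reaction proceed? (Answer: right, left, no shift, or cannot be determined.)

left

The forward reaction is exothermic. Raising T favours the endothermic direction — shift to the left.
Gas moles: reactants 0, products 1 (Δn_gas = +1). Compression shifts the system toward the side with fewer moles of gas — to the left.
Dilution lowers every aqueous concentration by the same factor. Δn_aq = 0 − 1 = -1, so the system shifts toward the side with more dissolved moles — to the left.
All effects act in the same direction — net shift to the left.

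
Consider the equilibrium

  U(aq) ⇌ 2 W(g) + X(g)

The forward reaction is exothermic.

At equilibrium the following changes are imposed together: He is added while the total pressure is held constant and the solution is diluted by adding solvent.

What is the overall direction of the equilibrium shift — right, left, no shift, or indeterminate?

cannot be determined

Adding inert gas at constant total pressure expands the volume and lowers every reacting partial pressure. With Δn_gas = 3 − 0 = +3, Q moves away from K toward the side with fewer gas moles, so the system shifts toward the side with more gas moles — to the right.
Dilution lowers every aqueous concentration by the same factor. Δn_aq = 0 − 1 = -1, so the system shifts toward the side with more dissolved moles — to the left.
The individual effects push in opposite directions; without quantitative information the net direction cannot be determined.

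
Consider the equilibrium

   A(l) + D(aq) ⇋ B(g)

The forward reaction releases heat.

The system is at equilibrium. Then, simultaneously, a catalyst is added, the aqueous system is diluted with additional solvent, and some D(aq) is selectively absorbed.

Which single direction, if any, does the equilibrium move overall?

left

A catalyst speeds both forward and reverse rates equally; it changes neither Q nor K — no shift from this change.
Dilution lowers every aqueous concentration by the same factor. Δn_aq = 0 − 1 = -1, so the system shifts toward the side with more dissolved moles — to the left.
Removing D (aq), a reactant, drives the reaction to the left.
Only the nonzero effect(s) matter; the net shift is to the left.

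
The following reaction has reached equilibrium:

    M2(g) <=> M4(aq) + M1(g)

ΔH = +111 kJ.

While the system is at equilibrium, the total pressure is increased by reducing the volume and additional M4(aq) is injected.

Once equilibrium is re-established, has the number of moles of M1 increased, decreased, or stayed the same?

decreases

Gas moles: reactants 1, products 1. Δn_gas = 0, so a volume change leaves Q equal to K — no shift from this change.
Adding M4 (aq), a product, drives the reaction to the left.
The net shift is to the left. M1 is a product, so its amount decreases.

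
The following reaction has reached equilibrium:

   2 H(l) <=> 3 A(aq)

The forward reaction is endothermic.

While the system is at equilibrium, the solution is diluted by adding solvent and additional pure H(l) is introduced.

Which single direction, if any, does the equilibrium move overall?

Dilution lowers every aqueous concentration by the same factor. Δn_aq = 3 − 0 = +3, so the system shifts toward the side with more dissolved moles — to the right.
H is a pure liquid; its activity is 1 regardless of amount, so Q is unaffected — no shift from this change.
Only the nonzero effect(s) matter; the net shift is to the right.

right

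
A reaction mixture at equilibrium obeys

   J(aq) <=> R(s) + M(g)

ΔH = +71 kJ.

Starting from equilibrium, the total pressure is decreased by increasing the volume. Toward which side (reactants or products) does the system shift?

Gas moles: reactants 0, products 1 (Δn_gas = +1). Expansion shifts the system toward the side with more moles of gas — to the right.

right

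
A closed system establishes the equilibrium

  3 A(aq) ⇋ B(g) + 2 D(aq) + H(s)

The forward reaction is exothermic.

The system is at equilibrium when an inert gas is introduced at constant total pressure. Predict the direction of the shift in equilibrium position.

Adding inert gas at constant total pressure expands the volume and lowers every reacting partial pressure. With Δn_gas = 1 − 0 = +1, Q moves away from K toward the side with fewer gas moles, so the system shifts toward the side with more gas moles — to the right.

right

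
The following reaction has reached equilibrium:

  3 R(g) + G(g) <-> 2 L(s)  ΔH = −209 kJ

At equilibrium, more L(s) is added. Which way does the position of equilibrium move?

L is a pure solid; its activity is 1 regardless of amount, so Q is unaffected — no shift from this change.

no shift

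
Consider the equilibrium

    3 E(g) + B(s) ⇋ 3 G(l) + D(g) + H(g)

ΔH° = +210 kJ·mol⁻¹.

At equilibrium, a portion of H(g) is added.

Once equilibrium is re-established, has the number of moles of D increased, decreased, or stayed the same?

decreases

Adding H (g), a product, drives the reaction to the left.
The net shift is to the left. D is a product, so its amount decreases.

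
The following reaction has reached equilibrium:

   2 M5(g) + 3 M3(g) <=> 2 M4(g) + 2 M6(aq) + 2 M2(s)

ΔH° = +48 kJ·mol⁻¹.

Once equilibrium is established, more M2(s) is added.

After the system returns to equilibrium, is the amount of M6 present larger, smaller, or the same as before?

unchanged

M2 is a pure solid; its activity is 1 regardless of amount, so Q is unaffected — no shift from this change.
No net shift occurs, so the amount of M6 is unchanged.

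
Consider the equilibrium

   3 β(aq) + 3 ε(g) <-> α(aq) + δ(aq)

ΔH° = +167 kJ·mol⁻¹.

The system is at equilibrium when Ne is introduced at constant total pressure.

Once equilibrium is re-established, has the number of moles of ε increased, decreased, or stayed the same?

increases

Adding inert gas at constant total pressure expands the volume and lowers every reacting partial pressure. With Δn_gas = 0 − 3 = -3, Q moves away from K toward the side with fewer gas moles, so the system shifts toward the side with more gas moles — to the left.
The net shift is to the left. ε is a reactant, so its amount increases.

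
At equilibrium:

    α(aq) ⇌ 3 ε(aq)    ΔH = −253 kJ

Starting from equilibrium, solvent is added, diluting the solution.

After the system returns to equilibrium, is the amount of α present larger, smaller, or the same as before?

Dilution lowers every aqueous concentration by the same factor. Δn_aq = 3 − 1 = +2, so the system shifts toward the side with more dissolved moles — to the right.
The net shift is to the right. α is a reactant, so its amount decreases.

decreases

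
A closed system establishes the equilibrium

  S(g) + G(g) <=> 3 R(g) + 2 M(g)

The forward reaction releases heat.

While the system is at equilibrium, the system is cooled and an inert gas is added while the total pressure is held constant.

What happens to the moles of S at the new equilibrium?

The forward reaction is exothermic. Lowering T favours the exothermic direction — shift to the right.
Adding inert gas at constant total pressure expands the volume and lowers every reacting partial pressure. With Δn_gas = 5 − 2 = +3, Q moves away from K toward the side with fewer gas moles, so the system shifts toward the side with more gas moles — to the right.
The net shift is to the right. S is a reactant, so its amount decreases.

decreases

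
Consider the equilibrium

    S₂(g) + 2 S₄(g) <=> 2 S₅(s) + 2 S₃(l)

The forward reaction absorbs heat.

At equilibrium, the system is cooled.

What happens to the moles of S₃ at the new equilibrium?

decreases

The forward reaction is endothermic. Lowering T favours the exothermic direction — shift to the left.
The net shift is to the left. S₃ is a product, so its amount decreases.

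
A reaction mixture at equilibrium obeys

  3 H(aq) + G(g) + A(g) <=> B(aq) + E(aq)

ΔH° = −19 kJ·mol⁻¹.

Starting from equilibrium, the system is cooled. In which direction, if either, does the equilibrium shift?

right

The forward reaction is exothermic. Lowering T favours the exothermic direction — shift to the right.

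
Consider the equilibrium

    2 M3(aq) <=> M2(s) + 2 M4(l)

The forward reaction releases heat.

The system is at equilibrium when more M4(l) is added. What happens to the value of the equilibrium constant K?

The equilibrium constant depends only on temperature. This perturbation changes neither the position of equilibrium nor K.

unchanged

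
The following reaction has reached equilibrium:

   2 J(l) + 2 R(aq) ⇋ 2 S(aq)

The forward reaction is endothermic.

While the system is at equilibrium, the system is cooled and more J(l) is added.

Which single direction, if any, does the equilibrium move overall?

left

The forward reaction is endothermic. Lowering T favours the exothermic direction — shift to the left.
J is a pure liquid; its activity is 1 regardless of amount, so Q is unaffected — no shift from this change.
Only the nonzero effect(s) matter; the net shift is to the left.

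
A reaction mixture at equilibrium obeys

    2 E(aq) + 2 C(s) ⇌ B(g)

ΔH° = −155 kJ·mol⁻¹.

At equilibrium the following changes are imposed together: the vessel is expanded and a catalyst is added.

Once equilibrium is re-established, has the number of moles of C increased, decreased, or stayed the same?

Gas moles: reactants 0, products 1 (Δn_gas = +1). Expansion shifts the system toward the side with more moles of gas — to the right.
A catalyst speeds both forward and reverse rates equally; it changes neither Q nor K — no shift from this change.
The net shift is to the right. C is a reactant, so its amount decreases.

decreases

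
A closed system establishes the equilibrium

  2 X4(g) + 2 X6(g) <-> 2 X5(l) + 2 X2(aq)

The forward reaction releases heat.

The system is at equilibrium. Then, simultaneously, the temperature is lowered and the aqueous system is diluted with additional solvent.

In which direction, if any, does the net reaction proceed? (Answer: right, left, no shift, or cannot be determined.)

right

The forward reaction is exothermic. Lowering T favours the exothermic direction — shift to the right.
Dilution lowers every aqueous concentration by the same factor. Δn_aq = 2 − 0 = +2, so the system shifts toward the side with more dissolved moles — to the right.
All effects act in the same direction — net shift to the right.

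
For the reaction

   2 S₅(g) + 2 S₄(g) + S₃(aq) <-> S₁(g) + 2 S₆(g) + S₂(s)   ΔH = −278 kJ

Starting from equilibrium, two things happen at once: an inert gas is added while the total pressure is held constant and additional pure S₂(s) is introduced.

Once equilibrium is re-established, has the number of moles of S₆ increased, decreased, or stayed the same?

decreases

Adding inert gas at constant total pressure expands the volume and lowers every reacting partial pressure. With Δn_gas = 3 − 4 = -1, Q moves away from K toward the side with fewer gas moles, so the system shifts toward the side with more gas moles — to the left.
S₂ is a pure solid; its activity is 1 regardless of amount, so Q is unaffected — no shift from this change.
The net shift is to the left. S₆ is a product, so its amount decreases.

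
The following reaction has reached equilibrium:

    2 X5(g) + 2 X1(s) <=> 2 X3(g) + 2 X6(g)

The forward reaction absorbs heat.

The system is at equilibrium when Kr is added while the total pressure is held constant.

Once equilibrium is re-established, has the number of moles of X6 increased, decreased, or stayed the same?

Adding inert gas at constant total pressure expands the volume and lowers every reacting partial pressure. With Δn_gas = 4 − 2 = +2, Q moves away from K toward the side with fewer gas moles, so the system shifts toward the side with more gas moles — to the right.
The net shift is to the right. X6 is a product, so its amount increases.

increases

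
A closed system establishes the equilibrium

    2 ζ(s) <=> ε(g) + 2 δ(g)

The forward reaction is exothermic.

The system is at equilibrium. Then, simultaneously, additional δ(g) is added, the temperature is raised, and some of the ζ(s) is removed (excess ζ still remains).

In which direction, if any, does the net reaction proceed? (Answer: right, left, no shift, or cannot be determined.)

left

Adding δ (g), a product, drives the reaction to the left.
The forward reaction is exothermic. Raising T favours the endothermic direction — shift to the left.
ζ is a pure solid; its activity is 1 regardless of amount, so Q is unaffected — no shift from this change.
Only the nonzero effect(s) matter; the net shift is to the left.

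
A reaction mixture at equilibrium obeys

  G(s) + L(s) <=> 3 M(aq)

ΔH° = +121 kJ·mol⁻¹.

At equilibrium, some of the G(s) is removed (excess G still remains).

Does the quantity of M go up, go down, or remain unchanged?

G is a pure solid; its activity is 1 regardless of amount, so Q is unaffected — no shift from this change.
No net shift occurs, so the amount of M is unchanged.

unchanged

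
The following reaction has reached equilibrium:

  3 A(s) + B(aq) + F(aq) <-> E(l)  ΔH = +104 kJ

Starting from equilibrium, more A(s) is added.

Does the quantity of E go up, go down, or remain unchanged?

unchanged

A is a pure solid; its activity is 1 regardless of amount, so Q is unaffected — no shift from this change.
No net shift occurs, so the amount of E is unchanged.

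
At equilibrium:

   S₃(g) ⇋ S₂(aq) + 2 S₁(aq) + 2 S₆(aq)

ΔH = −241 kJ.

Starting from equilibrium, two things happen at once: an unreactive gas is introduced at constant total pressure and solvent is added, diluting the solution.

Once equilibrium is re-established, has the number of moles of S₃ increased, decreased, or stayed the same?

cannot be determined

Adding inert gas at constant total pressure expands the volume and lowers every reacting partial pressure. With Δn_gas = 0 − 1 = -1, Q moves away from K toward the side with fewer gas moles, so the system shifts toward the side with more gas moles — to the left.
Dilution lowers every aqueous concentration by the same factor. Δn_aq = 5 − 0 = +5, so the system shifts toward the side with more dissolved moles — to the right.
The two effects oppose each other, so the net shift — and hence the change in S₃ — cannot be determined from the given information.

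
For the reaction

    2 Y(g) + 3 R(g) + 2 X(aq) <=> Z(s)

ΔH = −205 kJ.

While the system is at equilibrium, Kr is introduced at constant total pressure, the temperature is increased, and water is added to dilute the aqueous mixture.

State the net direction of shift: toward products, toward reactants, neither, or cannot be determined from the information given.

Adding inert gas at constant total pressure expands the volume and lowers every reacting partial pressure. With Δn_gas = 0 − 5 = -5, Q moves away from K toward the side with fewer gas moles, so the system shifts toward the side with more gas moles — to the left.
The forward reaction is exothermic. Raising T favours the endothermic direction — shift to the left.
Dilution lowers every aqueous concentration by the same factor. Δn_aq = 0 − 2 = -2, so the system shifts toward the side with more dissolved moles — to the left.
All effects act in the same direction — net shift to the left.

left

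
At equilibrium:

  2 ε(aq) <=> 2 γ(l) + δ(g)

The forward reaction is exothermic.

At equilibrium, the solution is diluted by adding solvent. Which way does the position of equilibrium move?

Dilution lowers every aqueous concentration by the same factor. Δn_aq = 0 − 2 = -2, so the system shifts toward the side with more dissolved moles — to the left.

left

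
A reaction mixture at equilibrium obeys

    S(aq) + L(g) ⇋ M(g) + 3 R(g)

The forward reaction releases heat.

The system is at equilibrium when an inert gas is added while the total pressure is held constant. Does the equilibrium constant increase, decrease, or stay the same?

unchanged

The equilibrium constant depends only on temperature. This perturbation may move the position of equilibrium, but since T is unchanged, K itself is unchanged.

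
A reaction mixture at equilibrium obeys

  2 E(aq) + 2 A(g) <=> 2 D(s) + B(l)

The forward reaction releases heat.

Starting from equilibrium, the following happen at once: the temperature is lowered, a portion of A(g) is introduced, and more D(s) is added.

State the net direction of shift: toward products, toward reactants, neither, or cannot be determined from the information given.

The forward reaction is exothermic. Lowering T favours the exothermic direction — shift to the right.
Adding A (g), a reactant, drives the reaction to the right.
D is a pure solid; its activity is 1 regardless of amount, so Q is unaffected — no shift from this change.
Only the nonzero effect(s) matter; the net shift is to the right.

right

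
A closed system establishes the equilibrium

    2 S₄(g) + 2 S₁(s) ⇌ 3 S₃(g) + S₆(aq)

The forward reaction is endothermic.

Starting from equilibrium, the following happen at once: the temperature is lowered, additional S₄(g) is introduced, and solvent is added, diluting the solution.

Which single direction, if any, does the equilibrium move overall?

cannot be determined

The forward reaction is endothermic. Lowering T favours the exothermic direction — shift to the left.
Adding S₄ (g), a reactant, drives the reaction to the right.
Dilution lowers every aqueous concentration by the same factor. Δn_aq = 1 − 0 = +1, so the system shifts toward the side with more dissolved moles — to the right.
The individual effects push in opposite directions; without quantitative information the net direction cannot be determined.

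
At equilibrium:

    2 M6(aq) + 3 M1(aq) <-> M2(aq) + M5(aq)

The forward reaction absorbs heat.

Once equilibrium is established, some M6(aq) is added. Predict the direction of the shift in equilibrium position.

right

Adding M6 (aq), a reactant, drives the reaction to the right.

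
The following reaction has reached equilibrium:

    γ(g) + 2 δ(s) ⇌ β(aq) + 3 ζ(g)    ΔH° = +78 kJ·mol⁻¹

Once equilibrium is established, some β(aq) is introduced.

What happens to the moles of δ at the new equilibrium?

Adding β (aq), a product, drives the reaction to the left.
The net shift is to the left. δ is a reactant, so its amount increases.

increases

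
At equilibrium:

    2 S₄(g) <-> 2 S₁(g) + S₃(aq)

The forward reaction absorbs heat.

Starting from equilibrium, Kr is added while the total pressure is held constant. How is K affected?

The equilibrium constant depends only on temperature. This perturbation changes neither the position of equilibrium nor K.

unchanged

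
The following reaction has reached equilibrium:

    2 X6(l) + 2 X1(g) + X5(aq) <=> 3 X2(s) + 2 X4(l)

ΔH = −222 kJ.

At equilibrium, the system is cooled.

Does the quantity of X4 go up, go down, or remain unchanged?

The forward reaction is exothermic. Lowering T favours the exothermic direction — shift to the right.
The net shift is to the right. X4 is a product, so its amount increases.

increases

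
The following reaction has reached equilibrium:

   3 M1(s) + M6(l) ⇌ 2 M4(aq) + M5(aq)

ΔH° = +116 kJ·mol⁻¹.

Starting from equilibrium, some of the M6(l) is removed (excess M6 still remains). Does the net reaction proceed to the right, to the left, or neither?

no shift

M6 is a pure liquid; its activity is 1 regardless of amount, so Q is unaffected — no shift from this change.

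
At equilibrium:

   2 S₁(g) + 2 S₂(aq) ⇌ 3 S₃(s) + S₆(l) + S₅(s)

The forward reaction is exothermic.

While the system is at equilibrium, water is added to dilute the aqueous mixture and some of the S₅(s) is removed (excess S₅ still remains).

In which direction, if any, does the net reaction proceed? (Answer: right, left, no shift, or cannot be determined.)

Dilution lowers every aqueous concentration by the same factor. Δn_aq = 0 − 2 = -2, so the system shifts toward the side with more dissolved moles — to the left.
S₅ is a pure solid; its activity is 1 regardless of amount, so Q is unaffected — no shift from this change.
Only the nonzero effect(s) matter; the net shift is to the left.

left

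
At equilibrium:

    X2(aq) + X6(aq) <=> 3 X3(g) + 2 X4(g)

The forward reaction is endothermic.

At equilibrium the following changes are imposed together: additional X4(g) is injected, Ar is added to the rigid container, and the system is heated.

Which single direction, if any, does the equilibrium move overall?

Adding X4 (g), a product, drives the reaction to the left.
At constant volume, adding an inert gas leaves every reacting species' partial pressure unchanged, so Q is unchanged — no shift from this change.
The forward reaction is endothermic. Raising T favours the endothermic direction — shift to the right.
The individual effects push in opposite directions; without quantitative information the net direction cannot be determined.

cannot be determined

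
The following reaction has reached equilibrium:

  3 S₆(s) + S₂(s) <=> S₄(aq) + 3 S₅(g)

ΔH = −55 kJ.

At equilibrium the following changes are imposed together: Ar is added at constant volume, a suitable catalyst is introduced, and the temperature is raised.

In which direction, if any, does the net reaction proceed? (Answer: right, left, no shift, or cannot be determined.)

left

At constant volume, adding an inert gas leaves every reacting species' partial pressure unchanged, so Q is unchanged — no shift from this change.
A catalyst speeds both forward and reverse rates equally; it changes neither Q nor K — no shift from this change.
The forward reaction is exothermic. Raising T favours the endothermic direction — shift to the left.
Only the nonzero effect(s) matter; the net shift is to the left.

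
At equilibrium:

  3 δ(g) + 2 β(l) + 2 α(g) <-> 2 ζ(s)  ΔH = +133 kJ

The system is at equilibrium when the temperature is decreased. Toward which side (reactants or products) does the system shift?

The forward reaction is endothermic. Lowering T favours the exothermic direction — shift to the left.

left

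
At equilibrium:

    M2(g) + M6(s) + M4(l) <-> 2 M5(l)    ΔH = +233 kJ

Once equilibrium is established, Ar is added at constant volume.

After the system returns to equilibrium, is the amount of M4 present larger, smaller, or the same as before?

At constant volume, adding an inert gas leaves every reacting species' partial pressure unchanged, so Q is unchanged — no shift from this change.
No net shift occurs, so the amount of M4 is unchanged.

unchanged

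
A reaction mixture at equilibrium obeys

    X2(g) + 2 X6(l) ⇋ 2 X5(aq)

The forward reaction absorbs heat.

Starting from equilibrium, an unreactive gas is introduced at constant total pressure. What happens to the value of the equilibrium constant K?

unchanged

The equilibrium constant depends only on temperature. This perturbation may move the position of equilibrium, but since T is unchanged, K itself is unchanged.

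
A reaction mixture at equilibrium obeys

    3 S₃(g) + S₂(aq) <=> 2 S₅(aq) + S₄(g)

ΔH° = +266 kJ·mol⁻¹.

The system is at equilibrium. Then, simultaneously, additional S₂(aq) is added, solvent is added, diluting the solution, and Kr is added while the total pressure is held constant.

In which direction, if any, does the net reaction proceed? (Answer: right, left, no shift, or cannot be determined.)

Adding S₂ (aq), a reactant, drives the reaction to the right.
Dilution lowers every aqueous concentration by the same factor. Δn_aq = 2 − 1 = +1, so the system shifts toward the side with more dissolved moles — to the right.
Adding inert gas at constant total pressure expands the volume and lowers every reacting partial pressure. With Δn_gas = 1 − 3 = -2, Q moves away from K toward the side with fewer gas moles, so the system shifts toward the side with more gas moles — to the left.
The individual effects push in opposite directions; without quantitative information the net direction cannot be determined.

cannot be determined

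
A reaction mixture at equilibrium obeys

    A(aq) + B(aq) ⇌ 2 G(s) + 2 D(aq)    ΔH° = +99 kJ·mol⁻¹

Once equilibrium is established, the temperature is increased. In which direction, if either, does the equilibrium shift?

right

The forward reaction is endothermic. Raising T favours the endothermic direction — shift to the right.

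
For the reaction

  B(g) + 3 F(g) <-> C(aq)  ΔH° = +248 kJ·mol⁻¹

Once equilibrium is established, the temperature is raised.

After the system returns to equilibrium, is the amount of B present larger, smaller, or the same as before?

The forward reaction is endothermic. Raising T favours the endothermic direction — shift to the right.
The net shift is to the right. B is a reactant, so its amount decreases.

decreases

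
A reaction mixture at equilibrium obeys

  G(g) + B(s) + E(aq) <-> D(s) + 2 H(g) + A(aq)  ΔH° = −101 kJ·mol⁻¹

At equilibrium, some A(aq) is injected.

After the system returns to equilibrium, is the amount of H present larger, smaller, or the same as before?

Adding A (aq), a product, drives the reaction to the left.
The net shift is to the left. H is a product, so its amount decreases.

decreases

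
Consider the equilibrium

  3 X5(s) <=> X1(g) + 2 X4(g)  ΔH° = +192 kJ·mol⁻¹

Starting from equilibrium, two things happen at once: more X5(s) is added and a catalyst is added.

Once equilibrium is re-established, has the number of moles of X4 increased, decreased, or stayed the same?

unchanged

X5 is a pure solid; its activity is 1 regardless of amount, so Q is unaffected — no shift from this change.
A catalyst speeds both forward and reverse rates equally; it changes neither Q nor K — no shift from this change.
No net shift occurs, so the amount of X4 is unchanged.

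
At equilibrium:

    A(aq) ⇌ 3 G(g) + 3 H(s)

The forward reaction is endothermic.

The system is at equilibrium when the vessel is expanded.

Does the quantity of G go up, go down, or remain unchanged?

increases

Gas moles: reactants 0, products 3 (Δn_gas = +3). Expansion shifts the system toward the side with more moles of gas — to the right.
The net shift is to the right. G is a product, so its amount increases.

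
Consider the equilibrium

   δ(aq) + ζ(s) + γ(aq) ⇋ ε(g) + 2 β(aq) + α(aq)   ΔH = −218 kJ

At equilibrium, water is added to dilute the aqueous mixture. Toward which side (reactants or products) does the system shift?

Dilution lowers every aqueous concentration by the same factor. Δn_aq = 3 − 2 = +1, so the system shifts toward the side with more dissolved moles — to the right.

right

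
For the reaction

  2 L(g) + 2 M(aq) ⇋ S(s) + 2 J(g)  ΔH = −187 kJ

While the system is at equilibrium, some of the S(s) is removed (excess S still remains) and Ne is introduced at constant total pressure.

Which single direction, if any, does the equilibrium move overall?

no shift

S is a pure solid; its activity is 1 regardless of amount, so Q is unaffected — no shift from this change.
Adding inert gas at constant total pressure expands the volume, scaling every reacting partial pressure by the same factor. Δn_gas = 2 − 2 = 0, so Q is unchanged — no shift.
None of the changes alters Q relative to K, so there is no net shift.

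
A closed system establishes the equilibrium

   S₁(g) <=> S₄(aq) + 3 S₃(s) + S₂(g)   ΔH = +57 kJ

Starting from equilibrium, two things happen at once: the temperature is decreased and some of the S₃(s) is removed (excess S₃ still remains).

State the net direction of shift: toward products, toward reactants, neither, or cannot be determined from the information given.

The forward reaction is endothermic. Lowering T favours the exothermic direction — shift to the left.
S₃ is a pure solid; its activity is 1 regardless of amount, so Q is unaffected — no shift from this change.
Only the nonzero effect(s) matter; the net shift is to the left.

left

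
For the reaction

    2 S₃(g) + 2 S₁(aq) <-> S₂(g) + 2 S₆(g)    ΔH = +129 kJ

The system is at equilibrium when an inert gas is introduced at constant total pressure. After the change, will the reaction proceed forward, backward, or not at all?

Adding inert gas at constant total pressure expands the volume and lowers every reacting partial pressure. With Δn_gas = 3 − 2 = +1, Q moves away from K toward the side with fewer gas moles, so the system shifts toward the side with more gas moles — to the right.

right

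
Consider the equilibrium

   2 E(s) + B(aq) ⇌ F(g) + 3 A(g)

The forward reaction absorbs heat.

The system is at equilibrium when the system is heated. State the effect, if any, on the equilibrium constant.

K depends on temperature via the van 't Hoff relation. The forward reaction is endothermic, so raising T increases K.

increases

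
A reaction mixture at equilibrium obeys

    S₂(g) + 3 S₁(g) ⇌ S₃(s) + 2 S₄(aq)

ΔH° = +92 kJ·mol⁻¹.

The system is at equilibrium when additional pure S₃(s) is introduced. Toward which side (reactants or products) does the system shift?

S₃ is a pure solid; its activity is 1 regardless of amount, so Q is unaffected — no shift from this change.

no shift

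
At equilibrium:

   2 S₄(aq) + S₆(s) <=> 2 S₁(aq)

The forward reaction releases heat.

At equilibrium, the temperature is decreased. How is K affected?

K depends on temperature via the van 't Hoff relation. The forward reaction is exothermic, so lowering T increases K.

increases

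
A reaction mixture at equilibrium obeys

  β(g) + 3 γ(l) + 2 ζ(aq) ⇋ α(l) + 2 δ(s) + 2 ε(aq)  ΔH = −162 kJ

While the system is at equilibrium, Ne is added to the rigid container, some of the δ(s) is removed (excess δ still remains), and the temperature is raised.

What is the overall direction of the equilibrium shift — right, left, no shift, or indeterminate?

At constant volume, adding an inert gas leaves every reacting species' partial pressure unchanged, so Q is unchanged — no shift from this change.
δ is a pure solid; its activity is 1 regardless of amount, so Q is unaffected — no shift from this change.
The forward reaction is exothermic. Raising T favours the endothermic direction — shift to the left.
Only the nonzero effect(s) matter; the net shift is to the left.

left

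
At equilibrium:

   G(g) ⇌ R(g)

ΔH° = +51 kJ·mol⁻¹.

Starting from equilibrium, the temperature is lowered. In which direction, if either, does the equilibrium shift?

The forward reaction is endothermic. Lowering T favours the exothermic direction — shift to the left.

left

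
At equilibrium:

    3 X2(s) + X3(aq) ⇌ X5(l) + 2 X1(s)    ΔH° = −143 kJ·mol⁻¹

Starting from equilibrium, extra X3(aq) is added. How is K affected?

unchanged

The equilibrium constant depends only on temperature. This perturbation may move the position of equilibrium, but since T is unchanged, K itself is unchanged.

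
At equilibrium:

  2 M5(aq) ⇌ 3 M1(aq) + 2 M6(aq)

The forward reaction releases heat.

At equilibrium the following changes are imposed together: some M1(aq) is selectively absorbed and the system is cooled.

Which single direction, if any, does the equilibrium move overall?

Removing M1 (aq), a product, drives the reaction to the right.
The forward reaction is exothermic. Lowering T favours the exothermic direction — shift to the right.
All effects act in the same direction — net shift to the right.

right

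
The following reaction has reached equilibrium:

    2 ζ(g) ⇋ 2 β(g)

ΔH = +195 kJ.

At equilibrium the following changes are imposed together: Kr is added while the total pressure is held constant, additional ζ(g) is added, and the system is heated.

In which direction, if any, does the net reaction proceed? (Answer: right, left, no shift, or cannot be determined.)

right

Adding inert gas at constant total pressure expands the volume, scaling every reacting partial pressure by the same factor. Δn_gas = 2 − 2 = 0, so Q is unchanged — no shift.
Adding ζ (g), a reactant, drives the reaction to the right.
The forward reaction is endothermic. Raising T favours the endothermic direction — shift to the right.
Only the nonzero effect(s) matter; the net shift is to the right.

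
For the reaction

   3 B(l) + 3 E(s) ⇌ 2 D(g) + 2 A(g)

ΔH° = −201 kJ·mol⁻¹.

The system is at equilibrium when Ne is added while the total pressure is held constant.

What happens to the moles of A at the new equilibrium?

increases

Adding inert gas at constant total pressure expands the volume and lowers every reacting partial pressure. With Δn_gas = 4 − 0 = +4, Q moves away from K toward the side with fewer gas moles, so the system shifts toward the side with more gas moles — to the right.
The net shift is to the right. A is a product, so its amount increases.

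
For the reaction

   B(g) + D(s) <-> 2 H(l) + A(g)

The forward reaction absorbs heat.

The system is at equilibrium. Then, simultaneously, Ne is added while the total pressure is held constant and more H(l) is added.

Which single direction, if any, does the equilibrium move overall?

no shift

Adding inert gas at constant total pressure expands the volume, scaling every reacting partial pressure by the same factor. Δn_gas = 1 − 1 = 0, so Q is unchanged — no shift.
H is a pure liquid; its activity is 1 regardless of amount, so Q is unaffected — no shift from this change.
None of the changes alters Q relative to K, so there is no net shift.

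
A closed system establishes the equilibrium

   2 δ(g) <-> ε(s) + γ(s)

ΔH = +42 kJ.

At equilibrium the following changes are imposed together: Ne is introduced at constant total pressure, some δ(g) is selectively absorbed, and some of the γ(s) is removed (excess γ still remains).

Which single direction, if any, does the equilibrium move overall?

left

Adding inert gas at constant total pressure expands the volume and lowers every reacting partial pressure. With Δn_gas = 0 − 2 = -2, Q moves away from K toward the side with fewer gas moles, so the system shifts toward the side with more gas moles — to the left.
Removing δ (g), a reactant, drives the reaction to the left.
γ is a pure solid; its activity is 1 regardless of amount, so Q is unaffected — no shift from this change.
Only the nonzero effect(s) matter; the net shift is to the left.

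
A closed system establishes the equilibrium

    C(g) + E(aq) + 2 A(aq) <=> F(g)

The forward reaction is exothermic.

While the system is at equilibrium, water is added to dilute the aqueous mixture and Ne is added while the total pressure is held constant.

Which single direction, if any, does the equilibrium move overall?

left

Dilution lowers every aqueous concentration by the same factor. Δn_aq = 0 − 3 = -3, so the system shifts toward the side with more dissolved moles — to the left.
Adding inert gas at constant total pressure expands the volume, scaling every reacting partial pressure by the same factor. Δn_gas = 1 − 1 = 0, so Q is unchanged — no shift.
Only the nonzero effect(s) matter; the net shift is to the left.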